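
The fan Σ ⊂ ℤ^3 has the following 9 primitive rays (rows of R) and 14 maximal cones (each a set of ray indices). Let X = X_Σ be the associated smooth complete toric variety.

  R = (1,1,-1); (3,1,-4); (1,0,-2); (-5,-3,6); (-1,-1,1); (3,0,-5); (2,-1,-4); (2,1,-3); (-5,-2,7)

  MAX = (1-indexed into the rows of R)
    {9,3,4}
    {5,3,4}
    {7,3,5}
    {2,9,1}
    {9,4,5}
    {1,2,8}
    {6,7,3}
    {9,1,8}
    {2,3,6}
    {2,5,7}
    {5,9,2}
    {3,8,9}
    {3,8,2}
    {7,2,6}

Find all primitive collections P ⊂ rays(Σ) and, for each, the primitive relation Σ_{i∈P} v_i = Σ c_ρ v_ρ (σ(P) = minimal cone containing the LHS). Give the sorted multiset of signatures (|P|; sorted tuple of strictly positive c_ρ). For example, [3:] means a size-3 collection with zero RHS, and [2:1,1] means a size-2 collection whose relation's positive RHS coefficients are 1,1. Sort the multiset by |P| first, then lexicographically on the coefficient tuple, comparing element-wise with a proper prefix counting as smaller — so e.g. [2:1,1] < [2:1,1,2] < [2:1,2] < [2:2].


20 minimal non-faces of Δ(Σ) (on 9 rays):

  {1,5}:  v_{1} + v_{5} = 0  ⟹  sig = [2:]
  {1,3}:  v_{1} + v_{3} = v_{8}  ⟹  sig = [2:1]
  {1,7}:  v_{1} + v_{7} = v_{6}  ⟹  sig = [2:1]
  {5,6}:  v_{5} + v_{6} = v_{7}  ⟹  sig = [2:1]
  {5,8}:  v_{5} + v_{8} = v_{3}  ⟹  sig = [2:1]
  {1,4}:  v_{1} + v_{4} = v_{3} + v_{9}  ⟹  sig = [2:1,1]
  {1,6}:  v_{1} + v_{6} = v_{2} + v_{3}  ⟹  sig = [2:1,1]
  {7,8}:  v_{7} + v_{8} = v_{3} + v_{6}  ⟹  sig = [2:1,1]
  {4,8}:  v_{4} + v_{8} = 2·v_{3} + v_{9}  ⟹  sig = [2:1,2]
  {6,8}:  v_{6} + v_{8} = v_{2} + 2·v_{3}  ⟹  sig = [2:1,2]
  {4,6}:  v_{4} + v_{6} = v_{3} + 3·v_{5}  ⟹  sig = [2:1,3]
  {4,7}:  v_{4} + v_{7} = v_{3} + 4·v_{5}  ⟹  sig = [2:1,4]
  {2,4}:  v_{2} + v_{4} = 2·v_{5}  ⟹  sig = [2:2]
  {6,9}:  v_{6} + v_{9} = 2·v_{5}  ⟹  sig = [2:2]
  {7,9}:  v_{7} + v_{9} = 3·v_{5}  ⟹  sig = [2:3]
  {2,8,9}:  v_{2} + v_{8} + v_{9} = 0  ⟹  sig = [3:]
  {2,3,5}:  v_{2} + v_{3} + v_{5} = v_{6}  ⟹  sig = [3:1]
  {2,3,9}:  v_{2} + v_{3} + v_{9} = v_{5}  ⟹  sig = [3:1]
  {3,5,9}:  v_{3} + v_{5} + v_{9} = v_{4}  ⟹  sig = [3:1]
  {2,3,7}:  v_{2} + v_{3} + v_{7} = 2·v_{6}  ⟹  sig = [3:2]

Sorted signature multiset PRS(X):
{ [2:],  [2:1] ×4,  [2:1,1] ×3,  [2:1,2] ×2,  [2:1,3],  [2:1,4],  [2:2] ×2,  [2:3],  [3:],  [3:1] ×3,  [3:2] }


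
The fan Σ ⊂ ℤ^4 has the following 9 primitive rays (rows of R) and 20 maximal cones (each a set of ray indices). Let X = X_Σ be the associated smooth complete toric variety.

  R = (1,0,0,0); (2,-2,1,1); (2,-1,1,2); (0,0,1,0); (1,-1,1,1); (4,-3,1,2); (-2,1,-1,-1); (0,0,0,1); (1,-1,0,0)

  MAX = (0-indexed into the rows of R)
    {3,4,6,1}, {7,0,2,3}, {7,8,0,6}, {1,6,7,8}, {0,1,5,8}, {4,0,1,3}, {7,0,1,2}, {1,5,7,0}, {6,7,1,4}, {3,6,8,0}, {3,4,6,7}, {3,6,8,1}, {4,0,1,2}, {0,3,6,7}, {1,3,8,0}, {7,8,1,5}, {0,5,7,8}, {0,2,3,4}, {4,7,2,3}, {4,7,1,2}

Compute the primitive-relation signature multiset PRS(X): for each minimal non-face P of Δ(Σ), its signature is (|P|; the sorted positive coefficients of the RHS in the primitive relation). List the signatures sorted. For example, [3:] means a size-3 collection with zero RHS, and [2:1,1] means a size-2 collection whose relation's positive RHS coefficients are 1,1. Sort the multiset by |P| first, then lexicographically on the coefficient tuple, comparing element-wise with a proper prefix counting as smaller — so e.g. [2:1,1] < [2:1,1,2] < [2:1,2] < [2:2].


Minimal non-faces — 14 found among 9 rays, 20 max cones:

  {2,6}:  v_{2} + v_{6} = v_{7}  →  sig = [2:1]
  {4,8}:  v_{4} + v_{8} = v_{1}  →  sig = [2:1]
  {2,8}:  v_{2} + v_{8} = v_{0} + v_{1} + v_{7}  →  sig = [2:1,1,1]
  {3,5}:  v_{3} + v_{5} = v_{0} + v_{1} + v_{4}  →  sig = [2:1,1,1]
  {4,5}:  v_{4} + v_{5} = v_{0} + 2·v_{1} + v_{7}  →  sig = [2:1,1,2]
  {5,6}:  v_{5} + v_{6} = v_{7} + 2·v_{8}  →  sig = [2:1,2]
  {2,5}:  v_{2} + v_{5} = 2·v_{0} + 2·v_{1} + 2·v_{7}  →  sig = [2:2,2,2]
  {0,4,6}:  v_{0} + v_{4} + v_{6} = 0  →  sig = [3:]
  {0,1,6}:  v_{0} + v_{1} + v_{6} = v_{8}  →  sig = [3:1]
  {0,4,7}:  v_{0} + v_{4} + v_{7} = v_{2}  →  sig = [3:1]
  {3,7,8}:  v_{3} + v_{7} + v_{8} = v_{4}  →  sig = [3:1]
  {1,2,3}:  v_{1} + v_{2} + v_{3} = v_{0} + 3·v_{4}  →  sig = [3:1,3]
  {1,3,7}:  v_{1} + v_{3} + v_{7} = 2·v_{4}  →  sig = [3:2]
  {0,1,7,8}:  v_{0} + v_{1} + v_{7} + v_{8} = v_{5}  →  sig = [4:1]

Hence PRS(X_Σ) =
[[2:1], [2:1], [2:1,1,1], [2:1,1,1], [2:1,1,2], [2:1,2], [2:2,2,2], [3:], [3:1], [3:1], [3:1], [3:1,3], [3:2], [4:1]]


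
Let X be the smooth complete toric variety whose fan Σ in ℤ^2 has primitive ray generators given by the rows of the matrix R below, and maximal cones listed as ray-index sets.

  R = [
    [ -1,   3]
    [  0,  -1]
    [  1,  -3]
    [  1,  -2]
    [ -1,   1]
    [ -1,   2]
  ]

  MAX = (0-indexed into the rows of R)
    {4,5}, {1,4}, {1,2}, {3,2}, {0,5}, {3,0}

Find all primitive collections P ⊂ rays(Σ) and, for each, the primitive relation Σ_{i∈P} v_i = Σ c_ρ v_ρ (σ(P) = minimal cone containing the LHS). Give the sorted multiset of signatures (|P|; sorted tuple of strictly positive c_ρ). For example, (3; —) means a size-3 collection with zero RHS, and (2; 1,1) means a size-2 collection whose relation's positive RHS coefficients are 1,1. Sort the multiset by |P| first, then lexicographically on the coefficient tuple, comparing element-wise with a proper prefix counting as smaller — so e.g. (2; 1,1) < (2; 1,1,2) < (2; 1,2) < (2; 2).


Primitive collections (9):

  P={0,2}:  v_{0} + v_{2} = 0  so sig = (2; —)
  P={3,5}:  v_{3} + v_{5} = 0  so sig = (2; —)
  P={0,1}:  v_{0} + v_{1} = v_{5}  so sig = (2; 1)
  P={1,3}:  v_{1} + v_{3} = v_{2}  so sig = (2; 1)
  P={1,5}:  v_{1} + v_{5} = v_{4}  so sig = (2; 1)
  P={2,5}:  v_{2} + v_{5} = v_{1}  so sig = (2; 1)
  P={3,4}:  v_{3} + v_{4} = v_{1}  so sig = (2; 1)
  P={0,4}:  v_{0} + v_{4} = 2·v_{5}  so sig = (2; 2)
  P={2,4}:  v_{2} + v_{4} = 2·v_{1}  so sig = (2; 2)

Sorted signature multiset PRS(X):
[(2; —), (2; —), (2; 1), (2; 1), (2; 1), (2; 1), (2; 1), (2; 2), (2; 2)]


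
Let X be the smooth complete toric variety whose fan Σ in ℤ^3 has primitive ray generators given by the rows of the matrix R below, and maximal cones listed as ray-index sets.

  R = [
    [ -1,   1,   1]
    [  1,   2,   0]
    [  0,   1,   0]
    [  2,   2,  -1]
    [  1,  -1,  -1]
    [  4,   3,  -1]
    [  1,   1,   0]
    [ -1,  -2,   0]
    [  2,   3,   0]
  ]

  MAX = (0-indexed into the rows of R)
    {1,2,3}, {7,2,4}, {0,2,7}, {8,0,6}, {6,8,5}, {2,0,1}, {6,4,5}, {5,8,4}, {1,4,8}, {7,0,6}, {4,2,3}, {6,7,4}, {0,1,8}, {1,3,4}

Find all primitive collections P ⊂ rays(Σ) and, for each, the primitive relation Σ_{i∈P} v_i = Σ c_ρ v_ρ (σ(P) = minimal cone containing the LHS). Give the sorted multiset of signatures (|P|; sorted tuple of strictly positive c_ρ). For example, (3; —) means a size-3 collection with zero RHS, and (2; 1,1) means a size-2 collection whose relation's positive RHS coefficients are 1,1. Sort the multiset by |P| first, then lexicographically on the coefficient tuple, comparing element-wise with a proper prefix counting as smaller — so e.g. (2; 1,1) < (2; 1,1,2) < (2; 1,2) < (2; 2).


Primitive collections (17):

  P={0,4}:  v_{0} + v_{4} = 0  →  sig = (2; —)
  P={1,7}:  v_{1} + v_{7} = 0  →  sig = (2; —)
  P={1,6}:  v_{1} + v_{6} = v_{8}  →  sig = (2; 1)
  P={2,6}:  v_{2} + v_{6} = v_{1}  →  sig = (2; 1)
  P={7,8}:  v_{7} + v_{8} = v_{6}  →  sig = (2; 1)
  P={0,3}:  v_{0} + v_{3} = v_{1} + v_{2}  →  sig = (2; 1,1)
  P={0,5}:  v_{0} + v_{5} = v_{6} + v_{8}  →  sig = (2; 1,1)
  P={3,7}:  v_{3} + v_{7} = v_{2} + v_{4}  →  sig = (2; 1,1)
  P={2,5}:  v_{2} + v_{5} = v_{1} + v_{4} + v_{8}  →  sig = (2; 1,1,1)
  P={1,5}:  v_{1} + v_{5} = v_{4} + 2·v_{8}  →  sig = (2; 1,2)
  P={3,6}:  v_{3} + v_{6} = 2·v_{1} + v_{4}  →  sig = (2; 1,2)
  P={5,7}:  v_{5} + v_{7} = v_{4} + 2·v_{6}  →  sig = (2; 1,2)
  P={3,5}:  v_{3} + v_{5} = 2·v_{1} + 2·v_{4} + v_{8}  →  sig = (2; 1,2,2)
  P={3,8}:  v_{3} + v_{8} = 3·v_{1} + v_{4}  →  sig = (2; 1,3)
  P={2,8}:  v_{2} + v_{8} = 2·v_{1}  →  sig = (2; 2)
  P={1,2,4}:  v_{1} + v_{2} + v_{4} = v_{3}  →  sig = (3; 1)
  P={4,6,8}:  v_{4} + v_{6} + v_{8} = v_{5}  →  sig = (3; 1)

Sorted signature multiset PRS(X):
{ (2; —) ×2,  (2; 1) ×3,  (2; 1,1) ×3,  (2; 1,1,1),  (2; 1,2) ×3,  (2; 1,2,2),  (2; 1,3),  (2; 2),  (3; 1) ×2 }


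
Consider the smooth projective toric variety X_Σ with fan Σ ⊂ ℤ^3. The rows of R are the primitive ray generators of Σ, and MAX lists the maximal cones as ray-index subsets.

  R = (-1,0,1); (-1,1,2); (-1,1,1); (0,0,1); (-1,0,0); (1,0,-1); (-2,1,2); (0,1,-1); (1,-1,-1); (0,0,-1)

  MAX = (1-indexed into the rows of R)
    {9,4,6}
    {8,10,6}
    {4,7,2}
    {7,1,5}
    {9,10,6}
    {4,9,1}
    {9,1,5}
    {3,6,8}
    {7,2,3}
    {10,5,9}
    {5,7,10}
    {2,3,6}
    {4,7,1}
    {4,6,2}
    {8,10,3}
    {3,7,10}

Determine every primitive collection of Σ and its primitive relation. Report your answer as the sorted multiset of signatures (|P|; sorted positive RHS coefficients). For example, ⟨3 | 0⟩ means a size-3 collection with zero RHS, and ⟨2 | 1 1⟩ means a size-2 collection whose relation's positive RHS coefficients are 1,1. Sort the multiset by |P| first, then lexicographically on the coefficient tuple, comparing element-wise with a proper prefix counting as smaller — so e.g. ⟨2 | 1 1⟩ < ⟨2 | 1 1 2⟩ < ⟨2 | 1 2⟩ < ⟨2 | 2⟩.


22 minimal non-faces of Δ(Σ) (on 10 rays):

  • {1,6}:  v_{1} + v_{6} = 0  →  sig = ⟨2 | 0⟩
  • {3,9}:  v_{3} + v_{9} = 0  →  sig = ⟨2 | 0⟩
  • {4,10}:  v_{4} + v_{10} = 0  →  sig = ⟨2 | 0⟩
  • {1,3}:  v_{1} + v_{3} = v_{7}  →  sig = ⟨2 | 1⟩
  • {1,10}:  v_{1} + v_{10} = v_{5}  →  sig = ⟨2 | 1⟩
  • {2,5}:  v_{2} + v_{5} = v_{7}  →  sig = ⟨2 | 1⟩
  • {2,9}:  v_{2} + v_{9} = v_{4}  →  sig = ⟨2 | 1⟩
  • {2,10}:  v_{2} + v_{10} = v_{3}  →  sig = ⟨2 | 1⟩
  • {3,4}:  v_{3} + v_{4} = v_{2}  →  sig = ⟨2 | 1⟩
  • {4,5}:  v_{4} + v_{5} = v_{1}  →  sig = ⟨2 | 1⟩
  • {5,6}:  v_{5} + v_{6} = v_{10}  →  sig = ⟨2 | 1⟩
  • {6,7}:  v_{6} + v_{7} = v_{3}  →  sig = ⟨2 | 1⟩
  • {7,9}:  v_{7} + v_{9} = v_{1}  →  sig = ⟨2 | 1⟩
  • {1,2}:  v_{1} + v_{2} = v_{4} + v_{7}  →  sig = ⟨2 | 1 1⟩
  • {1,8}:  v_{1} + v_{8} = v_{3} + v_{10}  →  sig = ⟨2 | 1 1⟩
  • {3,5}:  v_{3} + v_{5} = v_{7} + v_{10}  →  sig = ⟨2 | 1 1⟩
  • {4,8}:  v_{4} + v_{8} = v_{3} + v_{6}  →  sig = ⟨2 | 1 1⟩
  • {8,9}:  v_{8} + v_{9} = v_{6} + v_{10}  →  sig = ⟨2 | 1 1⟩
  • {2,8}:  v_{2} + v_{8} = 2·v_{3} + v_{6}  →  sig = ⟨2 | 1 2⟩
  • {5,8}:  v_{5} + v_{8} = v_{3} + 2·v_{10}  →  sig = ⟨2 | 1 2⟩
  • {7,8}:  v_{7} + v_{8} = 2·v_{3} + v_{10}  →  sig = ⟨2 | 1 2⟩
  • {3,6,10}:  v_{3} + v_{6} + v_{10} = v_{8}  →  sig = ⟨3 | 1⟩

so the primitive-relation signature multiset is
{ ⟨2 | 0⟩ ×3,  ⟨2 | 1⟩ ×10,  ⟨2 | 1 1⟩ ×5,  ⟨2 | 1 2⟩ ×3,  ⟨3 | 1⟩ }


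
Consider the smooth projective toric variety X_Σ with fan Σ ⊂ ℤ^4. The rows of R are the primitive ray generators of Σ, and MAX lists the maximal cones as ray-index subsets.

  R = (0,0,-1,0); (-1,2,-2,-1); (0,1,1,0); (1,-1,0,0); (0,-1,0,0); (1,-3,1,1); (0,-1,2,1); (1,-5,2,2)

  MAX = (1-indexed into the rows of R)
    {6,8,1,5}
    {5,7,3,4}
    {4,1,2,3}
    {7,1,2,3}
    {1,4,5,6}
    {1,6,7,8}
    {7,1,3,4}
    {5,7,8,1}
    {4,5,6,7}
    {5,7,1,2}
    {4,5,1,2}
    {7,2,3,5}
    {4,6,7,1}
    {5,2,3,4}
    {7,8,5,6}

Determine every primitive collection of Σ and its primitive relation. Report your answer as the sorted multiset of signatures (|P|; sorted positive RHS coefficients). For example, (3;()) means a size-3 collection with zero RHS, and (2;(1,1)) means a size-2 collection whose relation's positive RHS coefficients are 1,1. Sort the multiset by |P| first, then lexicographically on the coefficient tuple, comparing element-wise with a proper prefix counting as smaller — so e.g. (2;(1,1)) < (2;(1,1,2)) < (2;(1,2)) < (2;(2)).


Minimal non-faces — 9 found among 8 rays, 15 max cones:

  • {2,6}:  v_{2} + v_{6} = v_{1} + v_{5}  →  sig = (2;(1,1))
  • {3,6}:  v_{3} + v_{6} = v_{4} + v_{7}  →  sig = (2;(1,1))
  • {3,8}:  v_{3} + v_{8} = v_{6} + v_{7}  →  sig = (2;(1,1))
  • {2,8}:  v_{2} + v_{8} = 2·v_{1} + 2·v_{5} + v_{7}  →  sig = (2;(1,2,2))
  • {4,8}:  v_{4} + v_{8} = 2·v_{6}  →  sig = (2;(2))
  • {1,3,5}:  v_{1} + v_{3} + v_{5} = 0  →  sig = (3;())
  • {2,4,7}:  v_{2} + v_{4} + v_{7} = 0  →  sig = (3;())
  • {1,4,5,7}:  v_{1} + v_{4} + v_{5} + v_{7} = v_{6}  →  sig = (4;(1))
  • {1,5,6,7}:  v_{1} + v_{5} + v_{6} + v_{7} = v_{8}  →  sig = (4;(1))

Sorted signature multiset PRS(X):
    |P|=2: 5 collections, coeffs (1,1), (1,1), (1,1), (1,2,2), (2)
    |P|=3: 2 collections, coeffs (), ()
    |P|=4: 2 collections, coeffs (1), (1)


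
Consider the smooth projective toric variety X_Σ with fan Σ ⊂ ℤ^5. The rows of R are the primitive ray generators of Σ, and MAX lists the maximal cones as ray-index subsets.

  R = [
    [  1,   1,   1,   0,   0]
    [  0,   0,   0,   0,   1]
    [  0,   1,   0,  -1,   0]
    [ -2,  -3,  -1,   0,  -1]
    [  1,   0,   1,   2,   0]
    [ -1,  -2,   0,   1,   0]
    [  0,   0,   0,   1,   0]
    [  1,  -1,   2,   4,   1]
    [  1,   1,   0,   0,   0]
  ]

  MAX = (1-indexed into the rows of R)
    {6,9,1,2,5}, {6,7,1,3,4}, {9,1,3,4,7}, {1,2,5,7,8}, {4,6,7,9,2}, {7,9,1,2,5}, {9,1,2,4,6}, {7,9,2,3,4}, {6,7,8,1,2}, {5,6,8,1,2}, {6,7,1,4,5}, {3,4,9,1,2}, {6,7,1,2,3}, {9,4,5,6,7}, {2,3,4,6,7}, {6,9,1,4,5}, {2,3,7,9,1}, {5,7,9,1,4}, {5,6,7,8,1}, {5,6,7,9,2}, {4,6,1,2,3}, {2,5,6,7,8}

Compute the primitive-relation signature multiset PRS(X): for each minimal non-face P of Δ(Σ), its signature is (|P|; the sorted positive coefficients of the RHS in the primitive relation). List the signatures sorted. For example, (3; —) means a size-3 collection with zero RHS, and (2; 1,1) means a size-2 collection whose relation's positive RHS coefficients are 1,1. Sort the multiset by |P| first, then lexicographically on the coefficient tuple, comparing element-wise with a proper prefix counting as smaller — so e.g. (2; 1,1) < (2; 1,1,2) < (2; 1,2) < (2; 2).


|primitive collections| = 9. Relations:

  • {3,5}:  v_{3} + v_{5} = v_{1} + v_{7}  so sig = (2; 1,1)
  • {3,8}:  v_{3} + v_{8} = 2·v_{1} + v_{2} + v_{6} + 2·v_{7}  so sig = (2; 1,1,2,2)
  • {4,8}:  v_{4} + v_{8} = v_{5} + 2·v_{6}  so sig = (2; 1,2)
  • {8,9}:  v_{8} + v_{9} = v_{2} + 2·v_{5}  so sig = (2; 1,2)
  • {3,6,9}:  v_{3} + v_{6} + v_{9} = 0  so sig = (3; —)
  • {2,4,5}:  v_{2} + v_{4} + v_{5} = 2·v_{6} + v_{9}  so sig = (3; 1,2)
  • {1,2,4,7}:  v_{1} + v_{2} + v_{4} + v_{7} = v_{6}  so sig = (4; 1)
  • {1,6,7,9}:  v_{1} + v_{6} + v_{7} + v_{9} = v_{5}  so sig = (4; 1)
  • {1,2,5,6,7}:  v_{1} + v_{2} + v_{5} + v_{6} + v_{7} = v_{8}  so sig = (5; 1)

so the primitive-relation signature multiset is
    |P|=2: 4 collections, coeffs (1,1), (1,1,2,2), (1,2), (1,2)
    |P|=3: 2 collections, coeffs (), (1,2)
    |P|=4: 2 collections, coeffs (1), (1)
    |P|=5: 1 collection, coeffs (1)


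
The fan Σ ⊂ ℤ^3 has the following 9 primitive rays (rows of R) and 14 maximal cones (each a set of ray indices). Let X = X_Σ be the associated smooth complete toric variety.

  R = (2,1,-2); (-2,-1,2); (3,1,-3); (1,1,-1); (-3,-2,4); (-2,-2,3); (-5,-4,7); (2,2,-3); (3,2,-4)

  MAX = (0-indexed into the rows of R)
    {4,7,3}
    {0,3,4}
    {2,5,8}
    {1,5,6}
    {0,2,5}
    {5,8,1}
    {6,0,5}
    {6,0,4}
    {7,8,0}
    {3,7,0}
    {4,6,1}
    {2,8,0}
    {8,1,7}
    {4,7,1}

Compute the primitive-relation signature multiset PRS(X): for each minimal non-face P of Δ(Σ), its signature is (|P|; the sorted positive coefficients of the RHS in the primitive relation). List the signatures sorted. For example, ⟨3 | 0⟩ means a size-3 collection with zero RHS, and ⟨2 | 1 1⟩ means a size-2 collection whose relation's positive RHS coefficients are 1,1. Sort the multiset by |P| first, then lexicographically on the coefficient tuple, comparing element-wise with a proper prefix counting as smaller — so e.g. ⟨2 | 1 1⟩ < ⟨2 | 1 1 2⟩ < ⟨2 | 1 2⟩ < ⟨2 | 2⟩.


The 17 primitive collections of Σ (r=9, n=3):

  P = {0,1}:  v_{0} + v_{1} = 0  so sig = ⟨2 | 0⟩
  P = {4,8}:  v_{4} + v_{8} = 0  so sig = ⟨2 | 0⟩
  P = {5,7}:  v_{5} + v_{7} = 0  so sig = ⟨2 | 0⟩
  P = {4,5}:  v_{4} + v_{5} = v_{6}  so sig = ⟨2 | 1⟩
  P = {6,7}:  v_{6} + v_{7} = v_{4}  so sig = ⟨2 | 1⟩
  P = {6,8}:  v_{6} + v_{8} = v_{5}  so sig = ⟨2 | 1⟩
  P = {1,2}:  v_{1} + v_{2} = v_{5} + v_{8}  so sig = ⟨2 | 1 1⟩
  P = {1,3}:  v_{1} + v_{3} = v_{4} + v_{7}  so sig = ⟨2 | 1 1⟩
  P = {2,4}:  v_{2} + v_{4} = v_{0} + v_{5}  so sig = ⟨2 | 1 1⟩
  P = {2,7}:  v_{2} + v_{7} = v_{0} + v_{8}  so sig = ⟨2 | 1 1⟩
  P = {3,5}:  v_{3} + v_{5} = v_{0} + v_{4}  so sig = ⟨2 | 1 1⟩
  P = {3,8}:  v_{3} + v_{8} = v_{0} + v_{7}  so sig = ⟨2 | 1 1⟩
  P = {2,6}:  v_{2} + v_{6} = v_{0} + 2·v_{5}  so sig = ⟨2 | 1 2⟩
  P = {3,6}:  v_{3} + v_{6} = v_{0} + 2·v_{4}  so sig = ⟨2 | 1 2⟩
  P = {2,3}:  v_{2} + v_{3} = 2·v_{0}  so sig = ⟨2 | 2⟩
  P = {0,4,7}:  v_{0} + v_{4} + v_{7} = v_{3}  so sig = ⟨3 | 1⟩
  P = {0,5,8}:  v_{0} + v_{5} + v_{8} = v_{2}  so sig = ⟨3 | 1⟩

so the primitive-relation signature multiset is
{ ⟨2 | 0⟩ ×3,  ⟨2 | 1⟩ ×3,  ⟨2 | 1 1⟩ ×6,  ⟨2 | 1 2⟩ ×2,  ⟨2 | 2⟩,  ⟨3 | 1⟩ ×2 }


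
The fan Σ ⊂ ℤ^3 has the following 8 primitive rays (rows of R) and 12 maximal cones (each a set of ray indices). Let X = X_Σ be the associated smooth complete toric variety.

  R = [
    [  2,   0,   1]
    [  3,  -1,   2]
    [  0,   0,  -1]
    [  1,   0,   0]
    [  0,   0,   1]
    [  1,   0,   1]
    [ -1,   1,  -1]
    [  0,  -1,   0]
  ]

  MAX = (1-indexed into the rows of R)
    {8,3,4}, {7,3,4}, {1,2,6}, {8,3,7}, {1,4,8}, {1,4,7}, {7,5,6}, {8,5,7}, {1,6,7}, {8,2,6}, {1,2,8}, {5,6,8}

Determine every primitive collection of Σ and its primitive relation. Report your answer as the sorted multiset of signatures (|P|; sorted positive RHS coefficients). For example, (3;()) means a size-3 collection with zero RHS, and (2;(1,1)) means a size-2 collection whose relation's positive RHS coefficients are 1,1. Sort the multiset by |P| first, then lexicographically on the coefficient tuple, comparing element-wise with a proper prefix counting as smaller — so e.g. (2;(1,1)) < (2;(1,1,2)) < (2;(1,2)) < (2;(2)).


|primitive collections| = 14. Relations:

  {3,5}:  v_{3} + v_{5} = 0 ; sig = (2;())
  {2,7}:  v_{2} + v_{7} = v_{1} ; sig = (2;(1))
  {3,6}:  v_{3} + v_{6} = v_{4} ; sig = (2;(1))
  {4,5}:  v_{4} + v_{5} = v_{6} ; sig = (2;(1))
  {4,6}:  v_{4} + v_{6} = v_{1} ; sig = (2;(1))
  {2,3}:  v_{2} + v_{3} = v_{1} + v_{4} + v_{8} ; sig = (2;(1,1,1))
  {2,4}:  v_{2} + v_{4} = 2·v_{1} + v_{8} ; sig = (2;(1,2))
  {2,5}:  v_{2} + v_{5} = 3·v_{6} + v_{8} ; sig = (2;(1,3))
  {1,3}:  v_{1} + v_{3} = 2·v_{4} ; sig = (2;(2))
  {1,5}:  v_{1} + v_{5} = 2·v_{6} ; sig = (2;(2))
  {6,7,8}:  v_{6} + v_{7} + v_{8} = 0 ; sig = (3;())
  {1,6,8}:  v_{1} + v_{6} + v_{8} = v_{2} ; sig = (3;(1))
  {1,7,8}:  v_{1} + v_{7} + v_{8} = v_{4} ; sig = (3;(1))
  {4,7,8}:  v_{4} + v_{7} + v_{8} = v_{3} ; sig = (3;(1))

Sorted signature multiset PRS(X):
    (2;())
    (2;(1))
    (2;(1))
    (2;(1))
    (2;(1))
    (2;(1,1,1))
    (2;(1,2))
    (2;(1,3))
    (2;(2))
    (2;(2))
    (3;())
    (3;(1))
    (3;(1))
    (3;(1))


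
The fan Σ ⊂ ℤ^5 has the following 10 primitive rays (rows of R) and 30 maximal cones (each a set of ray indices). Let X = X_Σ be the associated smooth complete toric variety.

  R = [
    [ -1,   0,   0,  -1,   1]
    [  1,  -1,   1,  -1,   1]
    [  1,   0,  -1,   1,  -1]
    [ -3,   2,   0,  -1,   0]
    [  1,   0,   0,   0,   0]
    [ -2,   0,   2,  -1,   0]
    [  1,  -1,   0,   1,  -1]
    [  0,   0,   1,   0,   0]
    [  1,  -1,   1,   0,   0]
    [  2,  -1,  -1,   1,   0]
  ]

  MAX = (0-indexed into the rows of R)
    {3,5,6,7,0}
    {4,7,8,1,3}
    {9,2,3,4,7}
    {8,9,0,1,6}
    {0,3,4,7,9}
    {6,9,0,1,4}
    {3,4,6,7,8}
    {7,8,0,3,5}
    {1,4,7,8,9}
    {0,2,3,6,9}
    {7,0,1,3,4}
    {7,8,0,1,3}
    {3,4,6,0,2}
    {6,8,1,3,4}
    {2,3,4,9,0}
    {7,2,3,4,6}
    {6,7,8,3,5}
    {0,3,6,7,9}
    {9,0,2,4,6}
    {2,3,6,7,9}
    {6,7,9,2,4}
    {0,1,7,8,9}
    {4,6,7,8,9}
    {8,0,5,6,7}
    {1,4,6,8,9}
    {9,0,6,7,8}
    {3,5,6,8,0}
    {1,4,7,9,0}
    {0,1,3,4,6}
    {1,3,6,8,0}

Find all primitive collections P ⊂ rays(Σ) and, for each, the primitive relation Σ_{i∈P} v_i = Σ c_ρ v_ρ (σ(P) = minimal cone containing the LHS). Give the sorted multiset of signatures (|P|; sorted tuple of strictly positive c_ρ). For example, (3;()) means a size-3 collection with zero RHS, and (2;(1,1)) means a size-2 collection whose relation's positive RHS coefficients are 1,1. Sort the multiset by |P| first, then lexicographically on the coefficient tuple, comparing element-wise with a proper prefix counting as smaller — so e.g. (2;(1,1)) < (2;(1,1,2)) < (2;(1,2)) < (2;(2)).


Σ has 14 primitive collections:

  P={2,8}:  v_{2} + v_{8} = v_{4} + v_{6} ; sig = (2;(1,1))
  P={2,5}:  v_{2} + v_{5} = v_{3} + v_{6} + v_{8} ; sig = (2;(1,1,1))
  P={5,9}:  v_{5} + v_{9} = v_{0} + v_{6} + v_{7} ; sig = (2;(1,1,1))
  P={1,2}:  v_{1} + v_{2} = v_{0} + 2·v_{4} + v_{6} ; sig = (2;(1,1,2))
  P={1,5}:  v_{1} + v_{5} = v_{0} + v_{3} + 3·v_{8} ; sig = (2;(1,1,3))
  P={4,5}:  v_{4} + v_{5} = v_{3} + 2·v_{8} ; sig = (2;(1,2))
  P={0,2,7}:  v_{0} + v_{2} + v_{7} = 0 ; sig = (3;())
  P={3,8,9}:  v_{3} + v_{8} + v_{9} = 0 ; sig = (3;())
  P={0,4,8}:  v_{0} + v_{4} + v_{8} = v_{1} ; sig = (3;(1))
  P={1,3,9}:  v_{1} + v_{3} + v_{9} = v_{0} + v_{4} ; sig = (3;(1,1))
  P={1,6,7}:  v_{1} + v_{6} + v_{7} = 2·v_{8} ; sig = (3;(2))
  P={0,4,6,7}:  v_{0} + v_{4} + v_{6} + v_{7} = v_{8} ; sig = (4;(1))
  P={3,4,6,9}:  v_{3} + v_{4} + v_{6} + v_{9} = v_{2} ; sig = (4;(1))
  P={0,3,6,7,8}:  v_{0} + v_{3} + v_{6} + v_{7} + v_{8} = v_{5} ; sig = (5;(1))

Signatures (|P|; sorted positive RHS coefficients), sorted:
{ (2;(1,1)),  (2;(1,1,1)) ×2,  (2;(1,1,2)),  (2;(1,1,3)),  (2;(1,2)),  (3;()) ×2,  (3;(1)),  (3;(1,1)),  (3;(2)),  (4;(1)) ×2,  (5;(1)) }


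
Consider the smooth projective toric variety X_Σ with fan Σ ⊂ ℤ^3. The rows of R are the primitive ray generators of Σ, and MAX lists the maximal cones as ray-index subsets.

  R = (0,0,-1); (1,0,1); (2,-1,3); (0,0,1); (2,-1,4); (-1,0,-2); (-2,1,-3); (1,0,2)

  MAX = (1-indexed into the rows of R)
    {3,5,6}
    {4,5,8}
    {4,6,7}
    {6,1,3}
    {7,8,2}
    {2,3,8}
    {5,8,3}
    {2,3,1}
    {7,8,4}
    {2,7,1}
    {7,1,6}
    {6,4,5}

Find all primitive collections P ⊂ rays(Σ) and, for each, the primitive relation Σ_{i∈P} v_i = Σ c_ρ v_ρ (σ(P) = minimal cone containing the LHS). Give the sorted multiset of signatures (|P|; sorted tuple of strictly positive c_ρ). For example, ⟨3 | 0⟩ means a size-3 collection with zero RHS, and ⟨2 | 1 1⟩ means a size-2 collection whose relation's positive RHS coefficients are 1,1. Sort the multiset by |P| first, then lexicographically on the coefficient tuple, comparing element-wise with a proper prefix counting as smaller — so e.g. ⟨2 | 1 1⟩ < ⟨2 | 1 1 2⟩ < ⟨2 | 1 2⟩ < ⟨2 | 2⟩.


|primitive collections| = 10. Relations:

  P={1,4}:  v_{1} + v_{4} = 0 — sig = ⟨2 | 0⟩
  P={3,7}:  v_{3} + v_{7} = 0 — sig = ⟨2 | 0⟩
  P={6,8}:  v_{6} + v_{8} = 0 — sig = ⟨2 | 0⟩
  P={1,5}:  v_{1} + v_{5} = v_{3} — sig = ⟨2 | 1⟩
  P={1,8}:  v_{1} + v_{8} = v_{2} — sig = ⟨2 | 1⟩
  P={2,4}:  v_{2} + v_{4} = v_{8} — sig = ⟨2 | 1⟩
  P={2,6}:  v_{2} + v_{6} = v_{1} — sig = ⟨2 | 1⟩
  P={3,4}:  v_{3} + v_{4} = v_{5} — sig = ⟨2 | 1⟩
  P={5,7}:  v_{5} + v_{7} = v_{4} — sig = ⟨2 | 1⟩
  P={2,5}:  v_{2} + v_{5} = v_{3} + v_{8} — sig = ⟨2 | 1 1⟩

Signatures (|P|; sorted positive RHS coefficients), sorted:
{ ⟨2 | 0⟩ ×3,  ⟨2 | 1⟩ ×6,  ⟨2 | 1 1⟩ }


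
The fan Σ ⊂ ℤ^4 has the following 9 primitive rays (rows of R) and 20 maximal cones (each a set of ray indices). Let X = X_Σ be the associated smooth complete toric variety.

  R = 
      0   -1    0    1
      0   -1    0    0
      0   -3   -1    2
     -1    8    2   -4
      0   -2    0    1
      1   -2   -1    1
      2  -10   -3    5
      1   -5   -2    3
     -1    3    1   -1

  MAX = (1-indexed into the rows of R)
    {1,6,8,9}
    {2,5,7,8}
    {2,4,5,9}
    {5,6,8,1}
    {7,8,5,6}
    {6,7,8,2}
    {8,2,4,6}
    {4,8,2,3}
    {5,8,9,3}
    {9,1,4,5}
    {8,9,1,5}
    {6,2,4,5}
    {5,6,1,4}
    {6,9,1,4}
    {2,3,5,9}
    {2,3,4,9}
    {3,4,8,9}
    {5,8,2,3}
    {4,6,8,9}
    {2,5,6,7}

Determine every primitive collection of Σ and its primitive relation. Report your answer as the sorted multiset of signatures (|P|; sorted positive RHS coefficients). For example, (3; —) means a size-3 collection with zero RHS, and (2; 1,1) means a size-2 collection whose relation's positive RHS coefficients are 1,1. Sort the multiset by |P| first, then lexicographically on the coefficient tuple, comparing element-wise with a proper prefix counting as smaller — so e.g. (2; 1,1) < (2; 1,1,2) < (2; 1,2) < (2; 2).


Primitive collections (14):

  P={1,2}:  v_{1} + v_{2} = v_{5}  ⇒ sig = (2; 1)
  P={3,6}:  v_{3} + v_{6} = v_{8}  ⇒ sig = (2; 1)
  P={4,7}:  v_{4} + v_{7} = v_{6}  ⇒ sig = (2; 1)
  P={7,9}:  v_{7} + v_{9} = v_{5} + v_{8}  ⇒ sig = (2; 1,1)
  P={1,3}:  v_{1} + v_{3} = v_{5} + v_{8} + v_{9}  ⇒ sig = (2; 1,1,1)
  P={1,7}:  v_{1} + v_{7} = 2·v_{5} + v_{6} + v_{8}  ⇒ sig = (2; 1,1,2)
  P={3,7}:  v_{3} + v_{7} = v_{2} + v_{5} + 2·v_{8}  ⇒ sig = (2; 1,1,2)
  P={2,6,9}:  v_{2} + v_{6} + v_{9} = 0  ⇒ sig = (3; —)
  P={2,8,9}:  v_{2} + v_{8} + v_{9} = v_{3}  ⇒ sig = (3; 1)
  P={3,4,5}:  v_{3} + v_{4} + v_{5} = v_{9}  ⇒ sig = (3; 1)
  P={5,6,9}:  v_{5} + v_{6} + v_{9} = v_{1}  ⇒ sig = (3; 1)
  P={4,5,8}:  v_{4} + v_{5} + v_{8} = v_{6} + v_{9}  ⇒ sig = (3; 1,1)
  P={1,4,8}:  v_{1} + v_{4} + v_{8} = 2·v_{6} + 2·v_{9}  ⇒ sig = (3; 2,2)
  P={2,5,6,8}:  v_{2} + v_{5} + v_{6} + v_{8} = v_{7}  ⇒ sig = (4; 1)

Hence PRS(X_Σ) =
{ (2; 1) ×3,  (2; 1,1),  (2; 1,1,1),  (2; 1,1,2) ×2,  (3; —),  (3; 1) ×3,  (3; 1,1),  (3; 2,2),  (4; 1) }


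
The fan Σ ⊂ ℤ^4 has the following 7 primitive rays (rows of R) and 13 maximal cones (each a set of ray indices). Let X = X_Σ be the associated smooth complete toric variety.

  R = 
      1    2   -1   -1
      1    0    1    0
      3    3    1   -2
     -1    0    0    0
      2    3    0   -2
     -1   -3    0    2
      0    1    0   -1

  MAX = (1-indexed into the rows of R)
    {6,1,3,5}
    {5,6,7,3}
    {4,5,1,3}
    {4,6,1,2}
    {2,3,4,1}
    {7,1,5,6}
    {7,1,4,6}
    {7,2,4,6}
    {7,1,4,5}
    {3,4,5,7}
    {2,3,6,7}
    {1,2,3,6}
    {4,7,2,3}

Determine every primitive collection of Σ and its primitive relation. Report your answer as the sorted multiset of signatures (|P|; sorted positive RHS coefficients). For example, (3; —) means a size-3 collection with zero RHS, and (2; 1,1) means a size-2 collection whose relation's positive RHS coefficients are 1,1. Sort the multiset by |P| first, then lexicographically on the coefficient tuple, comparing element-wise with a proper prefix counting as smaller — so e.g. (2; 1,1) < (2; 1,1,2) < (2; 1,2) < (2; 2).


The 5 primitive collections of Σ (r=7, n=4):

  {2,5}:  v_{2} + v_{5} = v_{3}  ⇒ sig = (2; 1)
  {4,5,6}:  v_{4} + v_{5} + v_{6} = 0  ⇒ sig = (3; —)
  {1,2,7}:  v_{1} + v_{2} + v_{7} = v_{5}  ⇒ sig = (3; 1)
  {3,4,6}:  v_{3} + v_{4} + v_{6} = v_{2}  ⇒ sig = (3; 1)
  {1,3,7}:  v_{1} + v_{3} + v_{7} = 2·v_{5}  ⇒ sig = (3; 2)

Hence PRS(X_Σ) =
[(2; 1), (3; —), (3; 1), (3; 1), (3; 2)]


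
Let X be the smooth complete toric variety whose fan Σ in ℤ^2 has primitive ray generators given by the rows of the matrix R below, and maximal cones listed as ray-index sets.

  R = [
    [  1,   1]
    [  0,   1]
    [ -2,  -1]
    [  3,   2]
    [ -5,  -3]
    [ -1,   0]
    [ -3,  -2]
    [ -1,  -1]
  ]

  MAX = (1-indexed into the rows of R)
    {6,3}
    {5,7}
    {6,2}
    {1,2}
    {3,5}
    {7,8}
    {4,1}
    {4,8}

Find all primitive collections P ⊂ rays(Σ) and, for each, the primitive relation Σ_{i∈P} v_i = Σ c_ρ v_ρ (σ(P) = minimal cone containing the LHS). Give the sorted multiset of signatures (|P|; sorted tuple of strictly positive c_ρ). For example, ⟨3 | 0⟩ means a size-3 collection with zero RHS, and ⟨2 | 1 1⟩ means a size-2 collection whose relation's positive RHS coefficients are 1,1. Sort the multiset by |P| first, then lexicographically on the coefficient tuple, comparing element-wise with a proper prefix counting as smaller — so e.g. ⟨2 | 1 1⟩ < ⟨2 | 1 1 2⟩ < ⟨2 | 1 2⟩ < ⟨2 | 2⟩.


20 minimal non-faces of Δ(Σ) (on 8 rays):

  {1,8}:  v_{1} + v_{8} = 0  →  sig = ⟨2 | 0⟩
  {4,7}:  v_{4} + v_{7} = 0  →  sig = ⟨2 | 0⟩
  {1,3}:  v_{1} + v_{3} = v_{6}  →  sig = ⟨2 | 1⟩
  {1,6}:  v_{1} + v_{6} = v_{2}  →  sig = ⟨2 | 1⟩
  {1,7}:  v_{1} + v_{7} = v_{3}  →  sig = ⟨2 | 1⟩
  {2,8}:  v_{2} + v_{8} = v_{6}  →  sig = ⟨2 | 1⟩
  {3,4}:  v_{3} + v_{4} = v_{1}  →  sig = ⟨2 | 1⟩
  {3,7}:  v_{3} + v_{7} = v_{5}  →  sig = ⟨2 | 1⟩
  {3,8}:  v_{3} + v_{8} = v_{7}  →  sig = ⟨2 | 1⟩
  {4,5}:  v_{4} + v_{5} = v_{3}  →  sig = ⟨2 | 1⟩
  {6,8}:  v_{6} + v_{8} = v_{3}  →  sig = ⟨2 | 1⟩
  {2,7}:  v_{2} + v_{7} = v_{3} + v_{6}  →  sig = ⟨2 | 1 1⟩
  {2,5}:  v_{2} + v_{5} = 2·v_{3} + v_{6}  →  sig = ⟨2 | 1 2⟩
  {1,5}:  v_{1} + v_{5} = 2·v_{3}  →  sig = ⟨2 | 2⟩
  {2,3}:  v_{2} + v_{3} = 2·v_{6}  →  sig = ⟨2 | 2⟩
  {4,6}:  v_{4} + v_{6} = 2·v_{1}  →  sig = ⟨2 | 2⟩
  {5,8}:  v_{5} + v_{8} = 2·v_{7}  →  sig = ⟨2 | 2⟩
  {6,7}:  v_{6} + v_{7} = 2·v_{3}  →  sig = ⟨2 | 2⟩
  {2,4}:  v_{2} + v_{4} = 3·v_{1}  →  sig = ⟨2 | 3⟩
  {5,6}:  v_{5} + v_{6} = 3·v_{3}  →  sig = ⟨2 | 3⟩

so the primitive-relation signature multiset is
[⟨2 | 0⟩, ⟨2 | 0⟩, ⟨2 | 1⟩, ⟨2 | 1⟩, ⟨2 | 1⟩, ⟨2 | 1⟩, ⟨2 | 1⟩, ⟨2 | 1⟩, ⟨2 | 1⟩, ⟨2 | 1⟩, ⟨2 | 1⟩, ⟨2 | 1 1⟩, ⟨2 | 1 2⟩, ⟨2 | 2⟩, ⟨2 | 2⟩, ⟨2 | 2⟩, ⟨2 | 2⟩, ⟨2 | 2⟩, ⟨2 | 3⟩, ⟨2 | 3⟩]


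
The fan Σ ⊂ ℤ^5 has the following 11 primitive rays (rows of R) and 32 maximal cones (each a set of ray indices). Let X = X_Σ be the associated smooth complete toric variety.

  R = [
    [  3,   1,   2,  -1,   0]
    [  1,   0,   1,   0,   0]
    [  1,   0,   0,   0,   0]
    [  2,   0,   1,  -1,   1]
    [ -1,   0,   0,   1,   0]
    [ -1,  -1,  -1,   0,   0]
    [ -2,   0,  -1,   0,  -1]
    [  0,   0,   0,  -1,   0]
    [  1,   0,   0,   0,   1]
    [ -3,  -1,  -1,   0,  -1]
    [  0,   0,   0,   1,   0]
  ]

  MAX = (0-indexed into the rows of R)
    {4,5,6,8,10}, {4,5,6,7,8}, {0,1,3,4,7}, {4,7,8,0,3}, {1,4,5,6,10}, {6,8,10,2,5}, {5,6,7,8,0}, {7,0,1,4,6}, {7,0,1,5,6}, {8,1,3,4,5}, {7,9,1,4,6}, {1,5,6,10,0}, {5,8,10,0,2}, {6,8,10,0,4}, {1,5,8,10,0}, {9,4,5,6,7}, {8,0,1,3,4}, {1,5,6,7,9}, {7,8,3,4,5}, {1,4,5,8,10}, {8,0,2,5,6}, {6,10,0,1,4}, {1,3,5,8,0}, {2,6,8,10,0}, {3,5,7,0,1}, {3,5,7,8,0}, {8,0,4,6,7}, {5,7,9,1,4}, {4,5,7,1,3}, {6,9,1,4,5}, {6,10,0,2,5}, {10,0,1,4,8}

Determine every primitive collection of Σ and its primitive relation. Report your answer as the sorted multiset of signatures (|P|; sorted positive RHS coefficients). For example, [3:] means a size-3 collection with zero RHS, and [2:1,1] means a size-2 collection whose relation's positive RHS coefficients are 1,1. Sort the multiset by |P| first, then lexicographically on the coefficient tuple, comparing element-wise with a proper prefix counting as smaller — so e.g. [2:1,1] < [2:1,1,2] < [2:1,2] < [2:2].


The 17 primitive collections of Σ (r=11, n=5):

  {7,10}:  v_{7} + v_{10} = 0  ⇒ sig = [2:]
  {2,4}:  v_{2} + v_{4} = v_{10}  ⇒ sig = [2:1]
  {3,6}:  v_{3} + v_{6} = v_{7}  ⇒ sig = [2:1]
  {3,10}:  v_{3} + v_{10} = v_{1} + v_{8}  ⇒ sig = [2:1,1]
  {1,2}:  v_{1} + v_{2} = v_{0} + v_{5} + v_{10}  ⇒ sig = [2:1,1,1]
  {2,3}:  v_{2} + v_{3} = v_{0} + v_{5} + v_{8}  ⇒ sig = [2:1,1,1]
  {2,9}:  v_{2} + v_{9} = v_{1} + v_{5} + v_{6}  ⇒ sig = [2:1,1,1]
  {8,9}:  v_{8} + v_{9} = v_{4} + v_{5} + v_{7}  ⇒ sig = [2:1,1,1]
  {2,7}:  v_{2} + v_{7} = v_{0} + v_{5} + v_{6} + v_{8}  ⇒ sig = [2:1,1,1,1]
  {9,10}:  v_{9} + v_{10} = v_{1} + v_{4} + v_{5} + v_{6}  ⇒ sig = [2:1,1,1,1]
  {3,9}:  v_{3} + v_{9} = v_{1} + v_{4} + v_{5} + 2·v_{7}  ⇒ sig = [2:1,1,1,2]
  {0,9}:  v_{0} + v_{9} = 2·v_{1} + v_{6} + v_{7}  ⇒ sig = [2:1,1,2]
  {1,6,8}:  v_{1} + v_{6} + v_{8} = 0  ⇒ sig = [3:]
  {0,4,5}:  v_{0} + v_{4} + v_{5} = v_{1}  ⇒ sig = [3:1]
  {1,7,8}:  v_{1} + v_{7} + v_{8} = v_{3}  ⇒ sig = [3:1]
  {0,5,6,8,10}:  v_{0} + v_{5} + v_{6} + v_{8} + v_{10} = v_{2}  ⇒ sig = [5:1]
  {1,4,5,6,7}:  v_{1} + v_{4} + v_{5} + v_{6} + v_{7} = v_{9}  ⇒ sig = [5:1]

Sorted signature multiset PRS(X):
    [2:]
    [2:1]
    [2:1]
    [2:1,1]
    [2:1,1,1]
    [2:1,1,1]
    [2:1,1,1]
    [2:1,1,1]
    [2:1,1,1,1]
    [2:1,1,1,1]
    [2:1,1,1,2]
    [2:1,1,2]
    [3:]
    [3:1]
    [3:1]
    [5:1]
    [5:1]


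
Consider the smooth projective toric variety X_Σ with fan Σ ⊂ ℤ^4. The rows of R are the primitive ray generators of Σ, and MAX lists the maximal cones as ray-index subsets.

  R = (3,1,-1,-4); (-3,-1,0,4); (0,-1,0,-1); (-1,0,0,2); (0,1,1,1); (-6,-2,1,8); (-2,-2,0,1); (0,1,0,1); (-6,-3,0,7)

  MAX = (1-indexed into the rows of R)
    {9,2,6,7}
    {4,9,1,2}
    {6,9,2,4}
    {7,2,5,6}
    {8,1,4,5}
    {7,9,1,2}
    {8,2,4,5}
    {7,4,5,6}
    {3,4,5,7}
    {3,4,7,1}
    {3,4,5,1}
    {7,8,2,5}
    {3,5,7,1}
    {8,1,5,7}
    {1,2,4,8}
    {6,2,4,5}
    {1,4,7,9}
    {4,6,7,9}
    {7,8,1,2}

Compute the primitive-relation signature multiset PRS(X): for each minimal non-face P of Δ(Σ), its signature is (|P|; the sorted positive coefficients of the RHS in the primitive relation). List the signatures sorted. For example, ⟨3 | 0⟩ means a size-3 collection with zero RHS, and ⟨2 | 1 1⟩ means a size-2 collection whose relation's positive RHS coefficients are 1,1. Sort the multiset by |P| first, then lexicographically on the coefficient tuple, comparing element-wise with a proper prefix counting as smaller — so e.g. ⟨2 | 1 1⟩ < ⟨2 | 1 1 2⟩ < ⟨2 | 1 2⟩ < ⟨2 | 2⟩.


Primitive collections (12):

  P = {3,8}:  v_{3} + v_{8} = 0  ⇒ sig = ⟨2 | 0⟩
  P = {1,6}:  v_{1} + v_{6} = v_{2}  ⇒ sig = ⟨2 | 1⟩
  P = {5,9}:  v_{5} + v_{9} = v_{6}  ⇒ sig = ⟨2 | 1⟩
  P = {2,3}:  v_{2} + v_{3} = v_{4} + v_{7}  ⇒ sig = ⟨2 | 1 1⟩
  P = {6,8}:  v_{6} + v_{8} = 2·v_{2} + v_{5}  ⇒ sig = ⟨2 | 1 2⟩
  P = {3,6}:  v_{3} + v_{6} = 2·v_{4} + v_{5} + 2·v_{7}  ⇒ sig = ⟨2 | 1 2 2⟩
  P = {8,9}:  v_{8} + v_{9} = 2·v_{2}  ⇒ sig = ⟨2 | 2⟩
  P = {3,9}:  v_{3} + v_{9} = 2·v_{4} + 2·v_{7}  ⇒ sig = ⟨2 | 2 2⟩
  P = {1,2,5}:  v_{1} + v_{2} + v_{5} = v_{8}  ⇒ sig = ⟨3 | 1⟩
  P = {2,4,7}:  v_{2} + v_{4} + v_{7} = v_{9}  ⇒ sig = ⟨3 | 1⟩
  P = {4,7,8}:  v_{4} + v_{7} + v_{8} = v_{2}  ⇒ sig = ⟨3 | 1⟩
  P = {1,4,5,7}:  v_{1} + v_{4} + v_{5} + v_{7} = 0  ⇒ sig = ⟨4 | 0⟩

so the primitive-relation signature multiset is
    |P|=2: 8 collections, coeffs (), (1), (1), (1,1), (1,2), (1,2,2), (2), (2,2)
    |P|=3: 3 collections, coeffs (1), (1), (1)
    |P|=4: 1 collection, coeffs ()


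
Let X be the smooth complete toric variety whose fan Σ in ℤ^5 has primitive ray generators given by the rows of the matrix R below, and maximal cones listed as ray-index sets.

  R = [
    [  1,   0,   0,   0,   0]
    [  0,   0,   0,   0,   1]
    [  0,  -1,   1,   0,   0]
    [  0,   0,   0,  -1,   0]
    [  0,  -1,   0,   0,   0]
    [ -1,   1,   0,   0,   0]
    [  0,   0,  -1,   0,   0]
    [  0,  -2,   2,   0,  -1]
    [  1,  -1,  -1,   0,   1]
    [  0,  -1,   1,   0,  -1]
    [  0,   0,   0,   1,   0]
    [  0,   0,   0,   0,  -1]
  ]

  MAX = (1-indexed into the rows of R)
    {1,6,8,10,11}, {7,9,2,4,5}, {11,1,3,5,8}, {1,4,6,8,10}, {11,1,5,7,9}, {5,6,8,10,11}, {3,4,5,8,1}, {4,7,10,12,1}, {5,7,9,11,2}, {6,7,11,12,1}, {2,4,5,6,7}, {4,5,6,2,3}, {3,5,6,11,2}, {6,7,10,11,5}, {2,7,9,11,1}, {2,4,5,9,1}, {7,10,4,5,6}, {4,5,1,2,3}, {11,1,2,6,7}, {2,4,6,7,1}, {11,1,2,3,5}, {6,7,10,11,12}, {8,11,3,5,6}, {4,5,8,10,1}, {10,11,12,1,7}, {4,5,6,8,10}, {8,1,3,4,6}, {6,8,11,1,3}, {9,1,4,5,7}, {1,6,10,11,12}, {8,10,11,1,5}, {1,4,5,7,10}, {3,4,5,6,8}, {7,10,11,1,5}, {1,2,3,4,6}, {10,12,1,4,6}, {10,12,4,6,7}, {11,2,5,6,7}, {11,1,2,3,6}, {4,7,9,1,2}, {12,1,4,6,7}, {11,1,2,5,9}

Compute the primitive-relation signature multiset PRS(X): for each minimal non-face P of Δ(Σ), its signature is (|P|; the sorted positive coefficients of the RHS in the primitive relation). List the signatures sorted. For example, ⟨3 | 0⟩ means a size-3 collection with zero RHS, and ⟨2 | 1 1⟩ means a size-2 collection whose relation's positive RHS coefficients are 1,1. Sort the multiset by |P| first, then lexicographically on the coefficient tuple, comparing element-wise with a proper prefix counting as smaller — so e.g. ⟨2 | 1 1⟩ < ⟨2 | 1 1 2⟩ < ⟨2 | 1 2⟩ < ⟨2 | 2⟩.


The 18 primitive collections of Σ (r=12, n=5):

  P = {2,12}:  v_{2} + v_{12} = 0  ⇒ sig = ⟨2 | 0⟩
  P = {4,11}:  v_{4} + v_{11} = 0  ⇒ sig = ⟨2 | 0⟩
  P = {2,10}:  v_{2} + v_{10} = v_{3}  ⇒ sig = ⟨2 | 1⟩
  P = {3,7}:  v_{3} + v_{7} = v_{5}  ⇒ sig = ⟨2 | 1⟩
  P = {3,10}:  v_{3} + v_{10} = v_{8}  ⇒ sig = ⟨2 | 1⟩
  P = {3,12}:  v_{3} + v_{12} = v_{10}  ⇒ sig = ⟨2 | 1⟩
  P = {5,12}:  v_{5} + v_{12} = v_{7} + v_{10}  ⇒ sig = ⟨2 | 1 1⟩
  P = {6,9}:  v_{6} + v_{9} = v_{2} + v_{7}  ⇒ sig = ⟨2 | 1 1⟩
  P = {7,8}:  v_{7} + v_{8} = v_{5} + v_{10}  ⇒ sig = ⟨2 | 1 1⟩
  P = {9,12}:  v_{9} + v_{12} = v_{1} + v_{5} + v_{7}  ⇒ sig = ⟨2 | 1 1 1⟩
  P = {3,9}:  v_{3} + v_{9} = v_{1} + v_{2} + 2·v_{5}  ⇒ sig = ⟨2 | 1 1 2⟩
  P = {8,9}:  v_{8} + v_{9} = v_{1} + v_{3} + 2·v_{5}  ⇒ sig = ⟨2 | 1 1 2⟩
  P = {9,10}:  v_{9} + v_{10} = v_{1} + 2·v_{5}  ⇒ sig = ⟨2 | 1 2⟩
  P = {2,8}:  v_{2} + v_{8} = 2·v_{3}  ⇒ sig = ⟨2 | 2⟩
  P = {8,12}:  v_{8} + v_{12} = 2·v_{10}  ⇒ sig = ⟨2 | 2⟩
  P = {1,5,6}:  v_{1} + v_{5} + v_{6} = 0  ⇒ sig = ⟨3 | 0⟩
  P = {1,2,5,7}:  v_{1} + v_{2} + v_{5} + v_{7} = v_{9}  ⇒ sig = ⟨4 | 1⟩
  P = {1,6,7,10}:  v_{1} + v_{6} + v_{7} + v_{10} = v_{12}  ⇒ sig = ⟨4 | 1⟩

Signatures (|P|; sorted positive RHS coefficients), sorted:
    ⟨2 | 0⟩
    ⟨2 | 0⟩
    ⟨2 | 1⟩
    ⟨2 | 1⟩
    ⟨2 | 1⟩
    ⟨2 | 1⟩
    ⟨2 | 1 1⟩
    ⟨2 | 1 1⟩
    ⟨2 | 1 1⟩
    ⟨2 | 1 1 1⟩
    ⟨2 | 1 1 2⟩
    ⟨2 | 1 1 2⟩
    ⟨2 | 1 2⟩
    ⟨2 | 2⟩
    ⟨2 | 2⟩
    ⟨3 | 0⟩
    ⟨4 | 1⟩
    ⟨4 | 1⟩


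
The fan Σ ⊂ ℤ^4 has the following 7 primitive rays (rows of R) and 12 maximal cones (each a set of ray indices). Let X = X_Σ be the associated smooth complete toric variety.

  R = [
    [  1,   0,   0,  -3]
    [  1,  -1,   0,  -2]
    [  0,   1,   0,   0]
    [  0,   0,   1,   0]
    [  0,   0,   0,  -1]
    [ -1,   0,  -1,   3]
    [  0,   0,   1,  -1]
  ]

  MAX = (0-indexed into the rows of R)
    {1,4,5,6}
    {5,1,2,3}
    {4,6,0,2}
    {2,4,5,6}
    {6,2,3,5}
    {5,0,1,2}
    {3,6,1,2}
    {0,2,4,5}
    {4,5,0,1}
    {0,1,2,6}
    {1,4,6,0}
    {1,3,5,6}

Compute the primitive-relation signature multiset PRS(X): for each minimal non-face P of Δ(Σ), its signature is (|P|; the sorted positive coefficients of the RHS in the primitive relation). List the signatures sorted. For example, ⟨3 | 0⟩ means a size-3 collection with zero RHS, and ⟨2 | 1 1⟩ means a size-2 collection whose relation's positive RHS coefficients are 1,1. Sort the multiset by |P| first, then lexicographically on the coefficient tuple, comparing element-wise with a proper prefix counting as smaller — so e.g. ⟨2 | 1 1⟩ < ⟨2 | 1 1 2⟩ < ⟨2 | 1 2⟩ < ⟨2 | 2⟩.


|primitive collections| = 5. Relations:

  • {3,4}:  v_{3} + v_{4} = v_{6}  so sig = ⟨2 | 1⟩
  • {0,3}:  v_{0} + v_{3} = v_{1} + v_{2} + v_{6}  so sig = ⟨2 | 1 1 1⟩
  • {0,5,6}:  v_{0} + v_{5} + v_{6} = v_{4}  so sig = ⟨3 | 1⟩
  • {1,2,4}:  v_{1} + v_{2} + v_{4} = v_{0}  so sig = ⟨3 | 1⟩
  • {1,2,5,6}:  v_{1} + v_{2} + v_{5} + v_{6} = 0  so sig = ⟨4 | 0⟩

Sorted signature multiset PRS(X):
    ⟨2 | 1⟩
    ⟨2 | 1 1 1⟩
    ⟨3 | 1⟩
    ⟨3 | 1⟩
    ⟨4 | 0⟩
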